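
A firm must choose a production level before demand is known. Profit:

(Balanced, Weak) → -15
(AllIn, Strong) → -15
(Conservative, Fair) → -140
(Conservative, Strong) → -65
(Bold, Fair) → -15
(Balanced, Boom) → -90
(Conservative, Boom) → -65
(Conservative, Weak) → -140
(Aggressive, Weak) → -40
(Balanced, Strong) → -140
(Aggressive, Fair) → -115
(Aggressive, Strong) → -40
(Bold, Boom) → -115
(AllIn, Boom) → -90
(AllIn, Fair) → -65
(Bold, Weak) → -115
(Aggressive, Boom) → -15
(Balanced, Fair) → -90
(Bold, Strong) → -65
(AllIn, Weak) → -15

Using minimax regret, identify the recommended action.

AllIn

Column bests: Weak=-15, Fair=-15, Strong=-15, Boom=-15.
Conservative regrets: 125, 125, 50, 50 → max 125
Balanced regrets: 0, 75, 125, 75 → max 125
Aggressive regrets: 25, 100, 25, 0 → max 100
Bold regrets: 100, 0, 50, 100 → max 100
AllIn regrets: 0, 50, 0, 75 → max 75
Smallest max regret = 75 → AllIn.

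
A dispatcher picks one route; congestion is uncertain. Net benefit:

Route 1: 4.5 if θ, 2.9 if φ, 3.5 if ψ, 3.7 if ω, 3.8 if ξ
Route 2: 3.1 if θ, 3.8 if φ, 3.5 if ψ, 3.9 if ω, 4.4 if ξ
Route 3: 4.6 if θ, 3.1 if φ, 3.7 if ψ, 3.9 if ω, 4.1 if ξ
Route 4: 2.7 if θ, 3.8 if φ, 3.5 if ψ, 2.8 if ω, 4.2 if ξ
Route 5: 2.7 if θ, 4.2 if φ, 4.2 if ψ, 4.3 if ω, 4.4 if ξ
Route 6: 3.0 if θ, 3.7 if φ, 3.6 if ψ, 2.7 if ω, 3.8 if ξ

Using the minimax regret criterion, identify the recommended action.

Route 3

Column bests: θ=4.6, φ=4.2, ψ=4.2, ω=4.3, ξ=4.4.
Route 1 regrets: 0.1, 1.3, 0.7, 0.6, 0.6 → max 1.3
Route 2 regrets: 1.5, 0.4, 0.7, 0.4, 0.0 → max 1.5
Route 3 regrets: 0.0, 1.1, 0.5, 0.4, 0.3 → max 1.1
Route 4 regrets: 1.9, 0.4, 0.7, 1.5, 0.2 → max 1.9
Route 5 regrets: 1.9, 0.0, 0.0, 0.0, 0.0 → max 1.9
Route 6 regrets: 1.6, 0.5, 0.6, 1.6, 0.6 → max 1.6
Smallest max regret = 1.1 → Route 3.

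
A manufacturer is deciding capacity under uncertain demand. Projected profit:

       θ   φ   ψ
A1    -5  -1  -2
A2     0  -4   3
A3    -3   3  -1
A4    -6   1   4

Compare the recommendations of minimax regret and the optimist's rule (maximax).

minimax regret → A3; maximax → A4 (disagree)

Column bests: θ=0, φ=3, ψ=4.
A1 regrets: 5, 4, 6 → max 6
A2 regrets: 0, 7, 1 → max 7
A3 regrets: 3, 0, 5 → max 5
A4 regrets: 6, 2, 0 → max 6
Smallest max regret = 5 → A3.
Row maxima: A1=-1, A2=3, A3=3, A4=4
Best best-case = 4 → A4.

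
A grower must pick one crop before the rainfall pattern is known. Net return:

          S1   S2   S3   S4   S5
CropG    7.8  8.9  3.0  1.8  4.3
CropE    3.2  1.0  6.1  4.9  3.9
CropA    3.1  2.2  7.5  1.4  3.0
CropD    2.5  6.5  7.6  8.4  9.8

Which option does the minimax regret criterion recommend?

Column bests: S1=7.8, S2=8.9, S3=7.6, S4=8.4, S5=9.8.
CropG regrets: 0.0, 0.0, 4.6, 6.6, 5.5 → max 6.6
CropE regrets: 4.6, 7.9, 1.5, 3.5, 5.9 → max 7.9
CropA regrets: 4.7, 6.7, 0.1, 7.0, 6.8 → max 7.0
CropD regrets: 5.3, 2.4, 0.0, 0.0, 0.0 → max 5.3
Smallest max regret = 5.3 → CropD.

CropD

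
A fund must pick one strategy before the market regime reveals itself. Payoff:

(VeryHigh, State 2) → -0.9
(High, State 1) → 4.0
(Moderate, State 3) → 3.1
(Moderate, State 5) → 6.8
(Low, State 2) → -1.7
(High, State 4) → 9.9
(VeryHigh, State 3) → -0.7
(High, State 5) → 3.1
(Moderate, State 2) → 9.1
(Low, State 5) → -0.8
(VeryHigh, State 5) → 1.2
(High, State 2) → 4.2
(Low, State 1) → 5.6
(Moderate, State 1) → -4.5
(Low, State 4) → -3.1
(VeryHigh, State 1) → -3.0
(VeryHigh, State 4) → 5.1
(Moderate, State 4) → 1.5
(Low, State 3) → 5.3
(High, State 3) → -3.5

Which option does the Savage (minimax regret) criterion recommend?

High

Column bests: State 1=5.6, State 2=9.1, State 3=5.3, State 4=9.9, State 5=6.8.
Low regrets: 0.0, 10.8, 0.0, 13.0, 7.6 → max 13.0
Moderate regrets: 10.1, 0.0, 2.2, 8.4, 0.0 → max 10.1
High regrets: 1.6, 4.9, 8.8, 0.0, 3.7 → max 8.8
VeryHigh regrets: 8.6, 10.0, 6.0, 4.8, 5.6 → max 10.0
Smallest max regret = 8.8 → High.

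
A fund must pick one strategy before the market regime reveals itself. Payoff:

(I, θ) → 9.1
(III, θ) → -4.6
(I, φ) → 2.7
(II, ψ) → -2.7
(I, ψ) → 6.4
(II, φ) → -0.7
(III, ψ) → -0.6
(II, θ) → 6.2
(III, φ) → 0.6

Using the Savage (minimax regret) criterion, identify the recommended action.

I

Column bests: θ=9.1, φ=2.7, ψ=6.4.
I regrets: 0.0, 0.0, 0.0 → max 0.0
II regrets: 2.9, 3.4, 9.1 → max 9.1
III regrets: 13.7, 2.1, 7.0 → max 13.7
Smallest max regret = 0.0 → I.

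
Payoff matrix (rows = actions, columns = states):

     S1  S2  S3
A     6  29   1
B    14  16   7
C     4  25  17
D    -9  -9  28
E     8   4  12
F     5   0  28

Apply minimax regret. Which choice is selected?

Column bests: S1=14, S2=29, S3=28.
A regrets: 8, 0, 27 → max 27
B regrets: 0, 13, 21 → max 21
C regrets: 10, 4, 11 → max 11
D regrets: 23, 38, 0 → max 38
E regrets: 6, 25, 16 → max 25
F regrets: 9, 29, 0 → max 29
Smallest max regret = 11 → C.

C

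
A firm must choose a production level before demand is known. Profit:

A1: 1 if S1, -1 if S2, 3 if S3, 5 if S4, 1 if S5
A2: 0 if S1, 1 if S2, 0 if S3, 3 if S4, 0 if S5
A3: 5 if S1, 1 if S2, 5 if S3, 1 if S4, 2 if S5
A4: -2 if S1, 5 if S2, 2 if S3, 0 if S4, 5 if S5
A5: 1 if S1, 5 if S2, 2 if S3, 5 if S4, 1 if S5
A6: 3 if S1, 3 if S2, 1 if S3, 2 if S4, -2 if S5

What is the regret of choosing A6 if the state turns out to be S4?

3

Best payoff under S4 is 5.
Regret = 5 − 2 = 3.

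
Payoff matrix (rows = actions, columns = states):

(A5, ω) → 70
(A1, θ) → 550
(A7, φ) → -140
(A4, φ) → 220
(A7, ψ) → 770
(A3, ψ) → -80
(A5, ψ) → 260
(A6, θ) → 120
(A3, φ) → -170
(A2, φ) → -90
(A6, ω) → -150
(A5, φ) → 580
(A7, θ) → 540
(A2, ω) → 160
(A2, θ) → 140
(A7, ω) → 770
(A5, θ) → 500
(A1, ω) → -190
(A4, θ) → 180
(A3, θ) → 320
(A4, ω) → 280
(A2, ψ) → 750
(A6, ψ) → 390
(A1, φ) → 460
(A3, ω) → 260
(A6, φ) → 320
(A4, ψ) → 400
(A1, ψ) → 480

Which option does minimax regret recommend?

Column bests: θ=550, φ=580, ψ=770, ω=770.
A1 regrets: 0, 120, 290, 960 → max 960
A2 regrets: 410, 670, 20, 610 → max 670
A3 regrets: 230, 750, 850, 510 → max 850
A4 regrets: 370, 360, 370, 490 → max 490
A5 regrets: 50, 0, 510, 700 → max 700
A6 regrets: 430, 260, 380, 920 → max 920
A7 regrets: 10, 720, 0, 0 → max 720
Smallest max regret = 490 → A4.

A4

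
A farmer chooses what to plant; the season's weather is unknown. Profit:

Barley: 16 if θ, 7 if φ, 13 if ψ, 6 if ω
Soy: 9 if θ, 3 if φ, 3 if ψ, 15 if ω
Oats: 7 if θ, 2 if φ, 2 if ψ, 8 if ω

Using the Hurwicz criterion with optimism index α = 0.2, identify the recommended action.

Barley

Barley: 0.2·16 + 0.8·6 = 8
Soy: 0.2·15 + 0.8·3 = 5.4
Oats: 0.2·8 + 0.8·2 = 3.2
Highest Hurwicz score = 8 → Barley.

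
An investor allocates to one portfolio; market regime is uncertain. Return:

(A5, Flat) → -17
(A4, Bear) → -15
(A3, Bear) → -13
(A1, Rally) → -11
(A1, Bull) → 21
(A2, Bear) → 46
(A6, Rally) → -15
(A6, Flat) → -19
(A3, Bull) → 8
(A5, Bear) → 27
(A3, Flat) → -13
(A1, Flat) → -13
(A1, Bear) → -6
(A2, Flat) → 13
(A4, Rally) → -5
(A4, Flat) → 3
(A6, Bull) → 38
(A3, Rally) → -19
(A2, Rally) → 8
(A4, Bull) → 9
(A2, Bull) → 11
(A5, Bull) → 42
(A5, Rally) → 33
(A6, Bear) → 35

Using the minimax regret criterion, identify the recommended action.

Column bests: Bear=46, Flat=13, Bull=42, Rally=33.
A1 regrets: 52, 26, 21, 44 → max 52
A2 regrets: 0, 0, 31, 25 → max 31
A3 regrets: 59, 26, 34, 52 → max 59
A4 regrets: 61, 10, 33, 38 → max 61
A5 regrets: 19, 30, 0, 0 → max 30
A6 regrets: 11, 32, 4, 48 → max 48
Smallest max regret = 30 → A5.

A5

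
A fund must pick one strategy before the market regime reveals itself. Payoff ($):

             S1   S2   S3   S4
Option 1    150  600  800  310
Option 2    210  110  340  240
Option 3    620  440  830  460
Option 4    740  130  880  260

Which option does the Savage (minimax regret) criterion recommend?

Option 3

Column bests: S1=740, S2=600, S3=880, S4=460.
Option 1 regrets: 590, 0, 80, 150 → max 590
Option 2 regrets: 530, 490, 540, 220 → max 540
Option 3 regrets: 120, 160, 50, 0 → max 160
Option 4 regrets: 0, 470, 0, 200 → max 470
Smallest max regret = 160 → Option 3.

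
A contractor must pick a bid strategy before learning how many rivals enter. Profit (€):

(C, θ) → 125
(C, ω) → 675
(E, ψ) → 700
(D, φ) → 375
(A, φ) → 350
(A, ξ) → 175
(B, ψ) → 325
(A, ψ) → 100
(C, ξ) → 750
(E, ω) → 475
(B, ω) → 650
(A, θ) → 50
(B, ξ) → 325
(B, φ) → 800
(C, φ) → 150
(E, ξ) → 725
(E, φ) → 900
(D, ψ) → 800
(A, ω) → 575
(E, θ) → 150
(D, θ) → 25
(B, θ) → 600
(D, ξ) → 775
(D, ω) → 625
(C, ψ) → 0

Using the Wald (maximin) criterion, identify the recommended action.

Row minima: A=50, B=325, C=0, D=25, E=150
Best worst-case = 325 → B.

B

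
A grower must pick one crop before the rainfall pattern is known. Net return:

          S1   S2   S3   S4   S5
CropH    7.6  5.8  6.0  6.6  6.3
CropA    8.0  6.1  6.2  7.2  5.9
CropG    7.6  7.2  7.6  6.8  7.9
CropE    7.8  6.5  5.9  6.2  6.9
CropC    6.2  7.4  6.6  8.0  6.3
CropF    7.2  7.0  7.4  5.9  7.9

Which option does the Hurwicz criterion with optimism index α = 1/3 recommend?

CropH: 1/3·7.6 + 2/3·5.8 = 6.4
CropA: 1/3·8.0 + 2/3·5.9 = 6.6
CropG: 1/3·7.9 + 2/3·6.8 = 43/6
CropE: 1/3·7.8 + 2/3·5.9 = 98/15
CropC: 1/3·8.0 + 2/3·6.2 = 6.8
CropF: 1/3·7.9 + 2/3·5.9 = 197/30
Highest Hurwicz score = 43/6 → CropG.

CropG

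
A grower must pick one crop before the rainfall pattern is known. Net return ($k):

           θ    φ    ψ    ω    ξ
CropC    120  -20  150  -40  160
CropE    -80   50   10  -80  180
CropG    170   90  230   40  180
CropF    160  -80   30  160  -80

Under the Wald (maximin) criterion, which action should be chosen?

CropG

Row minima: CropC=-40, CropE=-80, CropG=40, CropF=-80
Best worst-case = 40 → CropG.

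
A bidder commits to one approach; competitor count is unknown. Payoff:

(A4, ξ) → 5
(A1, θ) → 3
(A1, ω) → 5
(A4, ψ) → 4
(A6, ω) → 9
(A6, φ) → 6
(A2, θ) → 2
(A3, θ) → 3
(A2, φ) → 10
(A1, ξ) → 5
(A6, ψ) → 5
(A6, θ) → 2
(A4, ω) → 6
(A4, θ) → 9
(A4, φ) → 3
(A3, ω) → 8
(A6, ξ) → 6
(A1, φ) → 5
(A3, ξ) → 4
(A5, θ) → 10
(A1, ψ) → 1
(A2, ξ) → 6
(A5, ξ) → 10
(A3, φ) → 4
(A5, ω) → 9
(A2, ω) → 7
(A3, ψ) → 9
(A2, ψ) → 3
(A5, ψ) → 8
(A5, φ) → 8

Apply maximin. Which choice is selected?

A5

Row minima: A1=1, A2=2, A3=3, A4=3, A5=8, A6=2
Best worst-case = 8 → A5.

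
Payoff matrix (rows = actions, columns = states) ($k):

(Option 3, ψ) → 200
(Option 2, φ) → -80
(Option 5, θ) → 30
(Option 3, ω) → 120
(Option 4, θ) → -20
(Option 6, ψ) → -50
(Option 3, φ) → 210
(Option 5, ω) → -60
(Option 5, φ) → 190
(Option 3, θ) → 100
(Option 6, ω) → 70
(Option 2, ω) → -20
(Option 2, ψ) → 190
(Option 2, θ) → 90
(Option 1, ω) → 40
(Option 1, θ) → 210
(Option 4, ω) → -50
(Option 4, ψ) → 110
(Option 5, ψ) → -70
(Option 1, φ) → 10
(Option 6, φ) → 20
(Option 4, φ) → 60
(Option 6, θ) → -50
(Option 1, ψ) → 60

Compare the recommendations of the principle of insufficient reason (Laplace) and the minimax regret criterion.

Row averages: Option 1=80, Option 2=45, Option 3=157.5, Option 4=25, Option 5=22.5, Option 6=-2.5
Highest average = 157.5 → Option 3.
Column bests: θ=210, φ=210, ψ=200, ω=120.
Option 1 regrets: 0, 200, 140, 80 → max 200
Option 2 regrets: 120, 290, 10, 140 → max 290
Option 3 regrets: 110, 0, 0, 0 → max 110
Option 4 regrets: 230, 150, 90, 170 → max 230
Option 5 regrets: 180, 20, 270, 180 → max 270
Option 6 regrets: 260, 190, 250, 50 → max 260
Smallest max regret = 110 → Option 3.

laplace → Option 3; minimax regret → Option 3 (agree)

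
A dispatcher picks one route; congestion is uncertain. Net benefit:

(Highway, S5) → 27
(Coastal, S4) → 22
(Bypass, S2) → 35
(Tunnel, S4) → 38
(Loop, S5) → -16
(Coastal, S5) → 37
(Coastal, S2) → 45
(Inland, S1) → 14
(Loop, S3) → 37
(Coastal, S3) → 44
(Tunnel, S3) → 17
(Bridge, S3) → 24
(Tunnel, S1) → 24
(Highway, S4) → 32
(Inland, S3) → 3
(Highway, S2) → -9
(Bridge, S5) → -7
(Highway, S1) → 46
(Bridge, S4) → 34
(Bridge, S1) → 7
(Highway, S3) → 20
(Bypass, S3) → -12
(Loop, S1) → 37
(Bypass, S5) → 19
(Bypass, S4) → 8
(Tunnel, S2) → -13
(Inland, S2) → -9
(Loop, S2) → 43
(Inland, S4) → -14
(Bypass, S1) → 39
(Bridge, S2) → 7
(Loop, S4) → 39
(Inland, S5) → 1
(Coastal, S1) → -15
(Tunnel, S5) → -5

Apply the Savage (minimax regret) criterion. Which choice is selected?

Bridge

Column bests: S1=46, S2=45, S3=44, S4=39, S5=37.
Bridge regrets: 39, 38, 20, 5, 44 → max 44
Loop regrets: 9, 2, 7, 0, 53 → max 53
Inland regrets: 32, 54, 41, 53, 36 → max 54
Tunnel regrets: 22, 58, 27, 1, 42 → max 58
Highway regrets: 0, 54, 24, 7, 10 → max 54
Bypass regrets: 7, 10, 56, 31, 18 → max 56
Coastal regrets: 61, 0, 0, 17, 0 → max 61
Smallest max regret = 44 → Bridge.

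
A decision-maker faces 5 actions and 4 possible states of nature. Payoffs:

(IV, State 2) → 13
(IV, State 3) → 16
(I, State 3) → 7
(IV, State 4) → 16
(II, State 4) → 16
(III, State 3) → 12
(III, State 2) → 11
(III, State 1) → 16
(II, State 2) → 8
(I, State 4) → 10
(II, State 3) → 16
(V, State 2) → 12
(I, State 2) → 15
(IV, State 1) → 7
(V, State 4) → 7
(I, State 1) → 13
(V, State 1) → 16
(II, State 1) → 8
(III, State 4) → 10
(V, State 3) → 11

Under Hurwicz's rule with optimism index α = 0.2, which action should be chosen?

III

I: 0.2·15 + 0.8·7 = 8.6
II: 0.2·16 + 0.8·8 = 9.6
III: 0.2·16 + 0.8·10 = 11.2
IV: 0.2·16 + 0.8·7 = 8.8
V: 0.2·16 + 0.8·7 = 8.8
Highest Hurwicz score = 11.2 → III.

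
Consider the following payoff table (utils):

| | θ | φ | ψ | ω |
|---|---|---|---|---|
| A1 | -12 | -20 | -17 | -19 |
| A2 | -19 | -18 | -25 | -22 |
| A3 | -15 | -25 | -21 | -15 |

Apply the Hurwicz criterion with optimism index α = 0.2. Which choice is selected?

A1: 0.2·(-12) + 0.8·(-20) = -18.4
A2: 0.2·(-18) + 0.8·(-25) = -23.6
A3: 0.2·(-15) + 0.8·(-25) = -23
Highest Hurwicz score = -18.4 → A1.

A1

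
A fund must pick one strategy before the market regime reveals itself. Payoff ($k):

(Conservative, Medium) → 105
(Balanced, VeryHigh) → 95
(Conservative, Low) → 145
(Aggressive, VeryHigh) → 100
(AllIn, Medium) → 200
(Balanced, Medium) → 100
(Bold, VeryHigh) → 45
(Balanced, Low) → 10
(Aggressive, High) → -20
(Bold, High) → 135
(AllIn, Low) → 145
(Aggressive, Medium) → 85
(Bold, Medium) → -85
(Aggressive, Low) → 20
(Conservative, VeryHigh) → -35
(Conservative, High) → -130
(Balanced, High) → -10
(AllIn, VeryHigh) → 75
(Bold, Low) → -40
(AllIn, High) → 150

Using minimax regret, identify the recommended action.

Column bests: Low=145, Medium=200, High=150, VeryHigh=100.
Conservative regrets: 0, 95, 280, 135 → max 280
Balanced regrets: 135, 100, 160, 5 → max 160
Aggressive regrets: 125, 115, 170, 0 → max 170
Bold regrets: 185, 285, 15, 55 → max 285
AllIn regrets: 0, 0, 0, 25 → max 25
Smallest max regret = 25 → AllIn.

AllIn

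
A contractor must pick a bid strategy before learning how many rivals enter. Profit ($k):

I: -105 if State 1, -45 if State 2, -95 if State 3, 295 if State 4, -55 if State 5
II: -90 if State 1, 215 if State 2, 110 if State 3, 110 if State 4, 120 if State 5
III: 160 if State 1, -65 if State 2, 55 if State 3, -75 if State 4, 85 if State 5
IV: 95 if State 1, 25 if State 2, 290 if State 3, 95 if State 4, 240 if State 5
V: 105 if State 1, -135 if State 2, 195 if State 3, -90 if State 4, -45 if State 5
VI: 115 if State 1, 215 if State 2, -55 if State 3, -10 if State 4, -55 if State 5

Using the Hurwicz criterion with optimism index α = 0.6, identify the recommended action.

IV

I: 0.6·295 + 0.4·(-105) = 135
II: 0.6·215 + 0.4·(-90) = 93
III: 0.6·160 + 0.4·(-75) = 66
IV: 0.6·290 + 0.4·25 = 184
V: 0.6·195 + 0.4·(-135) = 63
VI: 0.6·215 + 0.4·(-55) = 107
Highest Hurwicz score = 184 → IV.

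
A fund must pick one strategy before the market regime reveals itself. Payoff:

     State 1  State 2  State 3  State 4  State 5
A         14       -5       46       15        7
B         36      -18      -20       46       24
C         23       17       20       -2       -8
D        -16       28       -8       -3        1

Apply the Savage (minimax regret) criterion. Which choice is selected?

A

Column bests: State 1=36, State 2=28, State 3=46, State 4=46, State 5=24.
A regrets: 22, 33, 0, 31, 17 → max 33
B regrets: 0, 46, 66, 0, 0 → max 66
C regrets: 13, 11, 26, 48, 32 → max 48
D regrets: 52, 0, 54, 49, 23 → max 54
Smallest max regret = 33 → A.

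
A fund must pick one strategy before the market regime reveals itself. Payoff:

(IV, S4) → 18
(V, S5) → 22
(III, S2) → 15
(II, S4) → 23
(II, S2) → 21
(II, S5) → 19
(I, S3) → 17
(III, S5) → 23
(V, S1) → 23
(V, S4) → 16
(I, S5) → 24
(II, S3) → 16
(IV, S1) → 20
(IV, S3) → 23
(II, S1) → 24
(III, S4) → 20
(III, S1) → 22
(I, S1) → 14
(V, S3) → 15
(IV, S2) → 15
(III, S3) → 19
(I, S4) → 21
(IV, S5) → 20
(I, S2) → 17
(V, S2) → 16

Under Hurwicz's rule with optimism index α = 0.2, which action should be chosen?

II

I: 0.2·24 + 0.8·14 = 16
II: 0.2·24 + 0.8·16 = 17.6
III: 0.2·23 + 0.8·15 = 16.6
IV: 0.2·23 + 0.8·15 = 16.6
V: 0.2·23 + 0.8·15 = 16.6
Highest Hurwicz score = 17.6 → II.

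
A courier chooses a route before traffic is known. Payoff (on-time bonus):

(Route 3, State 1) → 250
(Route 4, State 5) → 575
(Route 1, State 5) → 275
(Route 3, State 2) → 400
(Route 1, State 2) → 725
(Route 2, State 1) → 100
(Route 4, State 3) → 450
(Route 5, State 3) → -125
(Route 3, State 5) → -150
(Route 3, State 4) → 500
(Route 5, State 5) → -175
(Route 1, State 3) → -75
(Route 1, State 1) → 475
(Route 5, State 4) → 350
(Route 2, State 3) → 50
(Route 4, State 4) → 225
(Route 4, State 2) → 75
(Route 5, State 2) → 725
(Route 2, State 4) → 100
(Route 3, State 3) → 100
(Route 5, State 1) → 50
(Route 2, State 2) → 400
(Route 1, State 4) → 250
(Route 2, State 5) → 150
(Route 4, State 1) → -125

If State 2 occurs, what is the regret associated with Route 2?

325

Best payoff under State 2 is 725.
Regret = 725 − 400 = 325.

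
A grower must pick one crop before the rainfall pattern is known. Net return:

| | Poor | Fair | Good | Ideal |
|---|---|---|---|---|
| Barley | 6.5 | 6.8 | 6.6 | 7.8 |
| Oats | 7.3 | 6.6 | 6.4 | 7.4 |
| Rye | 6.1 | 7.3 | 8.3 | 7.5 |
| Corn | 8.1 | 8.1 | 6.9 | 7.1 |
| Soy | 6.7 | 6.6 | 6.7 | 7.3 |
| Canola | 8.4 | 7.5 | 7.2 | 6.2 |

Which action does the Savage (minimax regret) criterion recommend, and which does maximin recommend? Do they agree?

minimax regret → Corn; maximin → Corn (agree)

Column bests: Poor=8.4, Fair=8.1, Good=8.3, Ideal=7.8.
Barley regrets: 1.9, 1.3, 1.7, 0.0 → max 1.9
Oats regrets: 1.1, 1.5, 1.9, 0.4 → max 1.9
Rye regrets: 2.3, 0.8, 0.0, 0.3 → max 2.3
Corn regrets: 0.3, 0.0, 1.4, 0.7 → max 1.4
Soy regrets: 1.7, 1.5, 1.6, 0.5 → max 1.7
Canola regrets: 0.0, 0.6, 1.1, 1.6 → max 1.6
Smallest max regret = 1.4 → Corn.
Row minima: Barley=6.5, Oats=6.4, Rye=6.1, Corn=6.9, Soy=6.6, Canola=6.2
Best worst-case = 6.9 → Corn.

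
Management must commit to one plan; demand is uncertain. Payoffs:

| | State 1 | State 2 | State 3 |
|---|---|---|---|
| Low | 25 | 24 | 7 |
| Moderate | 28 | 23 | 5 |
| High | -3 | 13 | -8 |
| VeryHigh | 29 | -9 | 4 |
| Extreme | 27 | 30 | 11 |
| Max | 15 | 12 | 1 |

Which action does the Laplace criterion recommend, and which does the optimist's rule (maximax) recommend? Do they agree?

laplace → Extreme; maximax → Extreme (agree)

Row averages: Low=56/3, Moderate=56/3, High=2/3, VeryHigh=8, Extreme=68/3, Max=28/3
Highest average = 68/3 → Extreme.
Row maxima: Low=25, Moderate=28, High=13, VeryHigh=29, Extreme=30, Max=15
Best best-case = 30 → Extreme.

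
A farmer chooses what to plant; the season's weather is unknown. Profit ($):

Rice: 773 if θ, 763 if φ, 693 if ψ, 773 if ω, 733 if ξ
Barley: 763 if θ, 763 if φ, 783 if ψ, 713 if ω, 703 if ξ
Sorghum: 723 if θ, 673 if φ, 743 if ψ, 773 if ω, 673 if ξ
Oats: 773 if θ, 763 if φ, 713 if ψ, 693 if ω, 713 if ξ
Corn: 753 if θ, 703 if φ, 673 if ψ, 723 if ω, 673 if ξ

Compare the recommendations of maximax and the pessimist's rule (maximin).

maximax → Barley; maximin → Barley (agree)

Row maxima: Rice=773, Barley=783, Sorghum=773, Oats=773, Corn=753
Best best-case = 783 → Barley.
Row minima: Rice=693, Barley=703, Sorghum=673, Oats=693, Corn=673
Best worst-case = 703 → Barley.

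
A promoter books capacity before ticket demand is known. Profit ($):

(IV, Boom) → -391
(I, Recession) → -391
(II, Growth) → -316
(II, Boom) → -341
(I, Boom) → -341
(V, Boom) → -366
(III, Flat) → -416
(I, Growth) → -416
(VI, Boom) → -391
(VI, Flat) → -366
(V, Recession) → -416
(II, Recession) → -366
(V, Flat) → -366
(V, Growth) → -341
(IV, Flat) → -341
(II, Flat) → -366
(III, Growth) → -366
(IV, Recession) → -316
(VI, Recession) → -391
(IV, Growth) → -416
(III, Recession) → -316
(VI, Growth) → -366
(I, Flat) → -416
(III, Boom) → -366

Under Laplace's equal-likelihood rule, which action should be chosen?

Row averages: I=-391, II=-347.25, III=-366, IV=-366, V=-372.25, VI=-378.5
Highest average = -347.25 → II.

II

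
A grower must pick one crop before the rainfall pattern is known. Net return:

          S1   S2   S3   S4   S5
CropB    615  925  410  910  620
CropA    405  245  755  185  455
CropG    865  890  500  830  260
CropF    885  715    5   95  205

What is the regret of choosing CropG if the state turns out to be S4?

80

Best payoff under S4 is 910.
Regret = 910 − 830 = 80.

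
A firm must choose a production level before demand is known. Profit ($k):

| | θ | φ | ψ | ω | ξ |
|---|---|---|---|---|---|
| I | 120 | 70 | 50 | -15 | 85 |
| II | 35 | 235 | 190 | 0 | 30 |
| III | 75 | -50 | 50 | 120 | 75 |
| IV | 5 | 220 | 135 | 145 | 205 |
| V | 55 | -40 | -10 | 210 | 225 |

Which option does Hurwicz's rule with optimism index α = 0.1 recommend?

I: 0.1·120 + 0.9·(-15) = -1.5
II: 0.1·235 + 0.9·0 = 23.5
III: 0.1·120 + 0.9·(-50) = -33
IV: 0.1·220 + 0.9·5 = 26.5
V: 0.1·225 + 0.9·(-40) = -13.5
Highest Hurwicz score = 26.5 → IV.

IV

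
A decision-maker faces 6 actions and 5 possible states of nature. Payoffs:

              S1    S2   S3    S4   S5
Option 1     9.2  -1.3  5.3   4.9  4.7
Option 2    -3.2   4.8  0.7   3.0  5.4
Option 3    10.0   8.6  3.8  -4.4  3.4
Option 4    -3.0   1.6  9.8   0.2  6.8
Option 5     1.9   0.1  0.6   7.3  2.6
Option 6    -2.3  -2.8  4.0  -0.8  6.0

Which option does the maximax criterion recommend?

Row maxima: Option 1=9.2, Option 2=5.4, Option 3=10.0, Option 4=9.8, Option 5=7.3, Option 6=6.0
Best best-case = 10.0 → Option 3.

Option 3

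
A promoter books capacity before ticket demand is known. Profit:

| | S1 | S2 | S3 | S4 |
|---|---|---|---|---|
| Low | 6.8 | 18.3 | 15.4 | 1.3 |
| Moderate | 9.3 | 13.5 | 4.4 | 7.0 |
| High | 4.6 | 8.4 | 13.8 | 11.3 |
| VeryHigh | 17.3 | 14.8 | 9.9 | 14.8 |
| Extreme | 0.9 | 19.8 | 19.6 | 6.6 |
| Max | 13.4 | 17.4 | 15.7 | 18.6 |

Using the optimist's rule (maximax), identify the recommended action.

Row maxima: Low=18.3, Moderate=13.5, High=13.8, VeryHigh=17.3, Extreme=19.8, Max=18.6
Best best-case = 19.8 → Extreme.

Extreme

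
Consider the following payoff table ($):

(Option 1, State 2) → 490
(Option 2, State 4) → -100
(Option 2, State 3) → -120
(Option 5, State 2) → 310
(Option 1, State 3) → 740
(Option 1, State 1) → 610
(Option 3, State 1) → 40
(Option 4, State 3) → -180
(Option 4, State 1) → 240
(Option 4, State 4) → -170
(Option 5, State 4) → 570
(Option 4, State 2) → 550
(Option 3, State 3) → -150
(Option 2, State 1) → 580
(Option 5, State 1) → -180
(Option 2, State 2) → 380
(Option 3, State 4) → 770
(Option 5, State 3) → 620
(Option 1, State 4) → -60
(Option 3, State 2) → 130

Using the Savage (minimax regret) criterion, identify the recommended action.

Option 5

Column bests: State 1=610, State 2=550, State 3=740, State 4=770.
Option 1 regrets: 0, 60, 0, 830 → max 830
Option 2 regrets: 30, 170, 860, 870 → max 870
Option 3 regrets: 570, 420, 890, 0 → max 890
Option 4 regrets: 370, 0, 920, 940 → max 940
Option 5 regrets: 790, 240, 120, 200 → max 790
Smallest max regret = 790 → Option 5.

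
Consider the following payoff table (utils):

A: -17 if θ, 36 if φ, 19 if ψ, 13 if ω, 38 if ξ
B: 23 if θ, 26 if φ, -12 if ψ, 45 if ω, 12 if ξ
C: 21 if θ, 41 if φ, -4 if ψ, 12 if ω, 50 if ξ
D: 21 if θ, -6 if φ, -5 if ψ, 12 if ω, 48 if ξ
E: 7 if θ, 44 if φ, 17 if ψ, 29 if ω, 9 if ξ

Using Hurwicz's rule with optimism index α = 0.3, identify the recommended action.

A: 0.3·38 + 0.7·(-17) = -0.5
B: 0.3·45 + 0.7·(-12) = 5.1
C: 0.3·50 + 0.7·(-4) = 12.2
D: 0.3·48 + 0.7·(-6) = 10.2
E: 0.3·44 + 0.7·7 = 18.1
Highest Hurwicz score = 18.1 → E.

E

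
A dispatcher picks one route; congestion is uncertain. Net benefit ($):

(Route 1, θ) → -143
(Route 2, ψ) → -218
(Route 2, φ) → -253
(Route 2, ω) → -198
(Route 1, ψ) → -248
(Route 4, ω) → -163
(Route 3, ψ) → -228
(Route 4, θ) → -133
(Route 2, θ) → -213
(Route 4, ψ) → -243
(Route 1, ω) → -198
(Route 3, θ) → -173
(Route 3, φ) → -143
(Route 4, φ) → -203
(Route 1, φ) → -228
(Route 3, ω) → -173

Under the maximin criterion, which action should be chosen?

Row minima: Route 1=-248, Route 2=-253, Route 3=-228, Route 4=-243
Best worst-case = -228 → Route 3.

Route 3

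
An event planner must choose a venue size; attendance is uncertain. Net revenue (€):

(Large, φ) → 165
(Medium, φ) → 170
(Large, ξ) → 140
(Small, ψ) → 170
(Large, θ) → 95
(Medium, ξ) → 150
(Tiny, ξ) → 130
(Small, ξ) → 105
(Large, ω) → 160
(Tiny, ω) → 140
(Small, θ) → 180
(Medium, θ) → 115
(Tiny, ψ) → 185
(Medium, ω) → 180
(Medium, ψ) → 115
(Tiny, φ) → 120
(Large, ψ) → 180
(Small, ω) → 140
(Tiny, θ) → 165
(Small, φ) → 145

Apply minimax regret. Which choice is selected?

Column bests: θ=180, φ=170, ψ=185, ω=180, ξ=150.
Tiny regrets: 15, 50, 0, 40, 20 → max 50
Small regrets: 0, 25, 15, 40, 45 → max 45
Medium regrets: 65, 0, 70, 0, 0 → max 70
Large regrets: 85, 5, 5, 20, 10 → max 85
Smallest max regret = 45 → Small.

Small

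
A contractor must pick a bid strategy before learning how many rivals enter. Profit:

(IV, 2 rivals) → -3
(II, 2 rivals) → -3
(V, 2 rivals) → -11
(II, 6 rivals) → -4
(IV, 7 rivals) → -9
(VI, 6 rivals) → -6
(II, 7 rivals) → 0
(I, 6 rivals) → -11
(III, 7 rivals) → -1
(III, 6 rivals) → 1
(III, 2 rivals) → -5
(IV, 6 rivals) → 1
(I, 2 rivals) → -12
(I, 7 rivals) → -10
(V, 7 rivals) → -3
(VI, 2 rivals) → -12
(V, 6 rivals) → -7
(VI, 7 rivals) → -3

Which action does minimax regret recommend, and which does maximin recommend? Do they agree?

Column bests: 2 rivals=-3, 6 rivals=1, 7 rivals=0.
I regrets: 9, 12, 10 → max 12
II regrets: 0, 5, 0 → max 5
III regrets: 2, 0, 1 → max 2
IV regrets: 0, 0, 9 → max 9
V regrets: 8, 8, 3 → max 8
VI regrets: 9, 7, 3 → max 9
Smallest max regret = 2 → III.
Row minima: I=-12, II=-4, III=-5, IV=-9, V=-11, VI=-12
Best worst-case = -4 → II.

minimax regret → III; maximin → II (disagree)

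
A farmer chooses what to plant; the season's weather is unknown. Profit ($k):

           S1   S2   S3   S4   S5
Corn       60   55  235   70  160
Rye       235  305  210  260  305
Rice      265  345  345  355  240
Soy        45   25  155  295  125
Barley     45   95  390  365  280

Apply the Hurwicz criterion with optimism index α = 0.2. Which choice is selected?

Rice

Corn: 0.2·235 + 0.8·55 = 91
Rye: 0.2·305 + 0.8·210 = 229
Rice: 0.2·355 + 0.8·240 = 263
Soy: 0.2·295 + 0.8·25 = 79
Barley: 0.2·390 + 0.8·45 = 114
Highest Hurwicz score = 263 → Rice.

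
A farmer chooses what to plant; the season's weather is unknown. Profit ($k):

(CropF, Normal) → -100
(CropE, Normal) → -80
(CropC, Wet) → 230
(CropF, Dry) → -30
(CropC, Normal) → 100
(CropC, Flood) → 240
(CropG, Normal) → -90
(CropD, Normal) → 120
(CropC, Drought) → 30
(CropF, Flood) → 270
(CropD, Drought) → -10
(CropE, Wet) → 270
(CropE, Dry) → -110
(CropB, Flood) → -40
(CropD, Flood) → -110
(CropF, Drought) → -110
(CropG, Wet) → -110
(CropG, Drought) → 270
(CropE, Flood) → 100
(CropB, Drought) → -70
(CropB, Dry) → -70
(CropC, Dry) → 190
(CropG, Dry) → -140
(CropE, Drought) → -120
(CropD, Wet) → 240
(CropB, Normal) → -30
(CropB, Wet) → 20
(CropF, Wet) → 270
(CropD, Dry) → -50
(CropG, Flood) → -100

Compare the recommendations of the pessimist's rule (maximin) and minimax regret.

Row minima: CropC=30, CropB=-70, CropE=-120, CropD=-110, CropF=-110, CropG=-140
Best worst-case = 30 → CropC.
Column bests: Drought=270, Dry=190, Normal=120, Wet=270, Flood=270.
CropC regrets: 240, 0, 20, 40, 30 → max 240
CropB regrets: 340, 260, 150, 250, 310 → max 340
CropE regrets: 390, 300, 200, 0, 170 → max 390
CropD regrets: 280, 240, 0, 30, 380 → max 380
CropF regrets: 380, 220, 220, 0, 0 → max 380
CropG regrets: 0, 330, 210, 380, 370 → max 380
Smallest max regret = 240 → CropC.

maximin → CropC; minimax regret → CropC (agree)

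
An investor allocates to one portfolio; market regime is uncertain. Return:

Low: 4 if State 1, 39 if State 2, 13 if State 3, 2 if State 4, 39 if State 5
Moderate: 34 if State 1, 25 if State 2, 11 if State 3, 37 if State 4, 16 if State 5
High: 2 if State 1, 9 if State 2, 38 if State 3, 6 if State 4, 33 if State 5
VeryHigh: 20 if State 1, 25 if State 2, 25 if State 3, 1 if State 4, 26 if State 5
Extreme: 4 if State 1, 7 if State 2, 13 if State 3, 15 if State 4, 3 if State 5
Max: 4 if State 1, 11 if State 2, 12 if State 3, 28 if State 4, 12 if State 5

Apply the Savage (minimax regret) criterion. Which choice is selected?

Moderate

Column bests: State 1=34, State 2=39, State 3=38, State 4=37, State 5=39.
Low regrets: 30, 0, 25, 35, 0 → max 35
Moderate regrets: 0, 14, 27, 0, 23 → max 27
High regrets: 32, 30, 0, 31, 6 → max 32
VeryHigh regrets: 14, 14, 13, 36, 13 → max 36
Extreme regrets: 30, 32, 25, 22, 36 → max 36
Max regrets: 30, 28, 26, 9, 27 → max 30
Smallest max regret = 27 → Moderate.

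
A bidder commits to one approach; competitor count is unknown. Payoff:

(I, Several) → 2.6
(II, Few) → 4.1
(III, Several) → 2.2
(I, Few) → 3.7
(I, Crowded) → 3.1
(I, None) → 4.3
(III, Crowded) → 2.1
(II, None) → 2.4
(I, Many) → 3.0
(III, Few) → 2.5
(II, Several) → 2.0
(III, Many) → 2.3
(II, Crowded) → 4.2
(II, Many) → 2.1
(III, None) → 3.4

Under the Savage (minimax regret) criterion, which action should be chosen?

Column bests: None=4.3, Few=4.1, Several=2.6, Many=3.0, Crowded=4.2.
I regrets: 0.0, 0.4, 0.0, 0.0, 1.1 → max 1.1
II regrets: 1.9, 0.0, 0.6, 0.9, 0.0 → max 1.9
III regrets: 0.9, 1.6, 0.4, 0.7, 2.1 → max 2.1
Smallest max regret = 1.1 → I.

I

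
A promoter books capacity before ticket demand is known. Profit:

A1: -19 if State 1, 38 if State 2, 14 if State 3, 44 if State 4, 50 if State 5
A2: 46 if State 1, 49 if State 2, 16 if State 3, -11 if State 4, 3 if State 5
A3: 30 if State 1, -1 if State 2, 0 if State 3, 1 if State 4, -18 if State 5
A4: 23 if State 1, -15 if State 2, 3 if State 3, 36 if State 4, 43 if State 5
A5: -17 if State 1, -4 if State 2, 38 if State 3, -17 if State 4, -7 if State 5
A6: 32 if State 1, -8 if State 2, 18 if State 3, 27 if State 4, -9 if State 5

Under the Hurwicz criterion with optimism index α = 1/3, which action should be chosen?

A2

A1: 1/3·50 + 2/3·(-19) = 4
A2: 1/3·49 + 2/3·(-11) = 9
A3: 1/3·30 + 2/3·(-18) = -2
A4: 1/3·43 + 2/3·(-15) = 13/3
A5: 1/3·38 + 2/3·(-17) = 4/3
A6: 1/3·32 + 2/3·(-9) = 14/3
Highest Hurwicz score = 9 → A2.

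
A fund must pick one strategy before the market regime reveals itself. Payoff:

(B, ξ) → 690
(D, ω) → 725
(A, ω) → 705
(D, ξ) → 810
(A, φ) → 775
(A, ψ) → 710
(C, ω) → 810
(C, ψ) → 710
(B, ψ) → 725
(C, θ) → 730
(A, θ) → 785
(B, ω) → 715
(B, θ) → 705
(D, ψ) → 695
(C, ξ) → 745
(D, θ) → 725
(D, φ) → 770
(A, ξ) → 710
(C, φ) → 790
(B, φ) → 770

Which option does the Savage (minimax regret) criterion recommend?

Column bests: θ=785, φ=790, ψ=725, ω=810, ξ=810.
A regrets: 0, 15, 15, 105, 100 → max 105
B regrets: 80, 20, 0, 95, 120 → max 120
C regrets: 55, 0, 15, 0, 65 → max 65
D regrets: 60, 20, 30, 85, 0 → max 85
Smallest max regret = 65 → C.

C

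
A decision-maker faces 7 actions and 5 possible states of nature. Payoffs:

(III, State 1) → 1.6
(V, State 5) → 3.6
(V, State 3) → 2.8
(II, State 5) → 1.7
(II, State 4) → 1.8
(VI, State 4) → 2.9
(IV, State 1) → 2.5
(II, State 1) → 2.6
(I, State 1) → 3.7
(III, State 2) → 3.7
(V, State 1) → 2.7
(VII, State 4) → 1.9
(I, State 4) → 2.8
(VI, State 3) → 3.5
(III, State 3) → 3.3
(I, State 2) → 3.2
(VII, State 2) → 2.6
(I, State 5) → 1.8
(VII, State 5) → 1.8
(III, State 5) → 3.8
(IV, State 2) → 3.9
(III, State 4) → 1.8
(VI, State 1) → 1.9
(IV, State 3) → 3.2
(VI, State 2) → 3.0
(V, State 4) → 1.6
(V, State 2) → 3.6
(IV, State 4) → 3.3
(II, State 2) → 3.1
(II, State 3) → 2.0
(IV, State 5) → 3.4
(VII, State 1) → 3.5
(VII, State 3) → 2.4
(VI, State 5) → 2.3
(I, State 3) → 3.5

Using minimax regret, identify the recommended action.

Column bests: State 1=3.7, State 2=3.9, State 3=3.5, State 4=3.3, State 5=3.8.
I regrets: 0.0, 0.7, 0.0, 0.5, 2.0 → max 2.0
II regrets: 1.1, 0.8, 1.5, 1.5, 2.1 → max 2.1
III regrets: 2.1, 0.2, 0.2, 1.5, 0.0 → max 2.1
IV regrets: 1.2, 0.0, 0.3, 0.0, 0.4 → max 1.2
V regrets: 1.0, 0.3, 0.7, 1.7, 0.2 → max 1.7
VI regrets: 1.8, 0.9, 0.0, 0.4, 1.5 → max 1.8
VII regrets: 0.2, 1.3, 1.1, 1.4, 2.0 → max 2.0
Smallest max regret = 1.2 → IV.

IV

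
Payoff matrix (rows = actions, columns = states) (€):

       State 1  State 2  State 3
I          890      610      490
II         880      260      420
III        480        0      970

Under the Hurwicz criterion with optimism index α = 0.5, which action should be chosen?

I: 0.5·890 + 0.5·490 = 690
II: 0.5·880 + 0.5·260 = 570
III: 0.5·970 + 0.5·0 = 485
Highest Hurwicz score = 690 → I.

I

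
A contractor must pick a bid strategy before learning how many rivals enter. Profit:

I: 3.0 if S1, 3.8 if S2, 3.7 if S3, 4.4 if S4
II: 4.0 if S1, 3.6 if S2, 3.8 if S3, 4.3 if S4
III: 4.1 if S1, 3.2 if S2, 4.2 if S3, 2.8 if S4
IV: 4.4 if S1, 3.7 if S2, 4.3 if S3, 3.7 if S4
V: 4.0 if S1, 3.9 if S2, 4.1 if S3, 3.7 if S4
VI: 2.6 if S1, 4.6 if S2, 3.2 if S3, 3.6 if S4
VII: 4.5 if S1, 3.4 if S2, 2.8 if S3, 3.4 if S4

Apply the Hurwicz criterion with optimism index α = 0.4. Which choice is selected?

I: 0.4·4.4 + 0.6·3.0 = 3.56
II: 0.4·4.3 + 0.6·3.6 = 3.88
III: 0.4·4.2 + 0.6·2.8 = 3.36
IV: 0.4·4.4 + 0.6·3.7 = 3.98
V: 0.4·4.1 + 0.6·3.7 = 3.86
VI: 0.4·4.6 + 0.6·2.6 = 3.4
VII: 0.4·4.5 + 0.6·2.8 = 3.48
Highest Hurwicz score = 3.98 → IV.

IV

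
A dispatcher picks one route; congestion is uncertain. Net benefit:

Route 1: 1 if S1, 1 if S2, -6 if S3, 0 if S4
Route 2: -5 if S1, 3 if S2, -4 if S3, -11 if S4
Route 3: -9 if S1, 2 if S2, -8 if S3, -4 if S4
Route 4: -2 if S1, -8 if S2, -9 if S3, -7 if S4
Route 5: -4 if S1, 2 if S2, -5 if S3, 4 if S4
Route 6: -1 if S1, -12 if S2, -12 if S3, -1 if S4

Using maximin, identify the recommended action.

Route 5

Row minima: Route 1=-6, Route 2=-11, Route 3=-9, Route 4=-9, Route 5=-5, Route 6=-12
Best worst-case = -5 → Route 5.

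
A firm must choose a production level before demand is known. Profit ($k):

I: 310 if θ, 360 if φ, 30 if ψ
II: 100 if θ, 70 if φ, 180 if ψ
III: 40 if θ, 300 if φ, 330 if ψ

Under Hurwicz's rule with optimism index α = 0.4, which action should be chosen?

I

I: 0.4·360 + 0.6·30 = 162
II: 0.4·180 + 0.6·70 = 114
III: 0.4·330 + 0.6·40 = 156
Highest Hurwicz score = 162 → I.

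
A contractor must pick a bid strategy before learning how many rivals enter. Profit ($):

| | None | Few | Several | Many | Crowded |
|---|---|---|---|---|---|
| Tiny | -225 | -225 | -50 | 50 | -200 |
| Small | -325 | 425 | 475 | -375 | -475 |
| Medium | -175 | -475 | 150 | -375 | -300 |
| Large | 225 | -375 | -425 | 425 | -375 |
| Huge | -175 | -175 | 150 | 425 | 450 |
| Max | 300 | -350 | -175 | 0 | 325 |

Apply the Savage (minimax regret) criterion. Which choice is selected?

Huge

Column bests: None=300, Few=425, Several=475, Many=425, Crowded=450.
Tiny regrets: 525, 650, 525, 375, 650 → max 650
Small regrets: 625, 0, 0, 800, 925 → max 925
Medium regrets: 475, 900, 325, 800, 750 → max 900
Large regrets: 75, 800, 900, 0, 825 → max 900
Huge regrets: 475, 600, 325, 0, 0 → max 600
Max regrets: 0, 775, 650, 425, 125 → max 775
Smallest max regret = 600 → Huge.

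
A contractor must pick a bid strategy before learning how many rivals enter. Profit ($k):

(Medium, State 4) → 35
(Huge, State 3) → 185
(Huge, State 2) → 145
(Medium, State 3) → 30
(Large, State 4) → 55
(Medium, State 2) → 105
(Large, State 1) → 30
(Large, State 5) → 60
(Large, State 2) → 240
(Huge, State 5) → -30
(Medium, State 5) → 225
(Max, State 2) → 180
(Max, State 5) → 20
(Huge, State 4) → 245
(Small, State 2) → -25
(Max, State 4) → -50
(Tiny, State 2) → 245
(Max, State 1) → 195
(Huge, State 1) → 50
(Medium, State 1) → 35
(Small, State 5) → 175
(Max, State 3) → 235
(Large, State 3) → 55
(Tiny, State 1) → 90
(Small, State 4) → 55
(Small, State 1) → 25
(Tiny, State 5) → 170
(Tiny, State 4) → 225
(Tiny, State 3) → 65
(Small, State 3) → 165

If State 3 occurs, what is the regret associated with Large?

Best payoff under State 3 is 235.
Regret = 235 − 55 = 180.

180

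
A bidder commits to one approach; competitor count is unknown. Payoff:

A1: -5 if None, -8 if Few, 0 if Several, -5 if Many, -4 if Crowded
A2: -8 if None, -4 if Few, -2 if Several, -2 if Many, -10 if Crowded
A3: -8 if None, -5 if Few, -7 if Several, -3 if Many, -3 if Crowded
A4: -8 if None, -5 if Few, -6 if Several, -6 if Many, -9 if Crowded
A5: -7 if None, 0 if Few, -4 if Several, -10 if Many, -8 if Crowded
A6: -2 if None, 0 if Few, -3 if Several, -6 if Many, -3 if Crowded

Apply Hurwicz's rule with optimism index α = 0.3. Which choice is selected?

A1: 0.3·0 + 0.7·(-8) = -5.6
A2: 0.3·(-2) + 0.7·(-10) = -7.6
A3: 0.3·(-3) + 0.7·(-8) = -6.5
A4: 0.3·(-5) + 0.7·(-9) = -7.8
A5: 0.3·0 + 0.7·(-10) = -7
A6: 0.3·0 + 0.7·(-6) = -4.2
Highest Hurwicz score = -4.2 → A6.

A6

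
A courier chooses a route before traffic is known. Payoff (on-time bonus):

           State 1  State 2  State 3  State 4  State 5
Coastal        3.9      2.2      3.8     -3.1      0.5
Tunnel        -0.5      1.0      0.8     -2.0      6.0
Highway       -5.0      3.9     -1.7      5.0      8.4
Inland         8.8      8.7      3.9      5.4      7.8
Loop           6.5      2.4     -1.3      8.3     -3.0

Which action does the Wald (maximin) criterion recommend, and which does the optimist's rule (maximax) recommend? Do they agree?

maximin → Inland; maximax → Inland (agree)

Row minima: Coastal=-3.1, Tunnel=-2.0, Highway=-5.0, Inland=3.9, Loop=-3.0
Best worst-case = 3.9 → Inland.
Row maxima: Coastal=3.9, Tunnel=6.0, Highway=8.4, Inland=8.8, Loop=8.3
Best best-case = 8.8 → Inland.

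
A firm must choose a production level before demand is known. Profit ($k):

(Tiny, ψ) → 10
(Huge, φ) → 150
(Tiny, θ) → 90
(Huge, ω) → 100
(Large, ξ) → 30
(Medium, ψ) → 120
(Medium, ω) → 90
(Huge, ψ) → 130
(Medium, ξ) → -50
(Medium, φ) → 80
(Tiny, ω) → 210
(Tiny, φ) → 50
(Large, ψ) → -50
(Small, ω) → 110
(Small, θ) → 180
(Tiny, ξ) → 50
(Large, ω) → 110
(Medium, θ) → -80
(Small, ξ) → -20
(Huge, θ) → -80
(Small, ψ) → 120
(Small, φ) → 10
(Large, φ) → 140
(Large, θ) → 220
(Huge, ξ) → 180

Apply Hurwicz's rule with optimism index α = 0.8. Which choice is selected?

Tiny: 0.8·210 + 0.2·10 = 170
Small: 0.8·180 + 0.2·(-20) = 140
Medium: 0.8·120 + 0.2·(-80) = 80
Large: 0.8·220 + 0.2·(-50) = 166
Huge: 0.8·180 + 0.2·(-80) = 128
Highest Hurwicz score = 170 → Tiny.

Tiny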